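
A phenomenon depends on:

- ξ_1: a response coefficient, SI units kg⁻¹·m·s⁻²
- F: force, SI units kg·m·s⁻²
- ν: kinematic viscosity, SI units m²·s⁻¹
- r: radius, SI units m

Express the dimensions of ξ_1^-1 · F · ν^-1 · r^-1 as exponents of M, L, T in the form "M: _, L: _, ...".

Collect each base-dimension exponent across the product:
  M: −(-1) + (1) − (0) − (0) = 2
  L: −(1) + (1) − (2) − (1) = -3
  T: −(-2) + (-2) − (-1) − (0) = 1
So the dimensions are [M² L⁻³ T].

M: 2, L: -3, T: 1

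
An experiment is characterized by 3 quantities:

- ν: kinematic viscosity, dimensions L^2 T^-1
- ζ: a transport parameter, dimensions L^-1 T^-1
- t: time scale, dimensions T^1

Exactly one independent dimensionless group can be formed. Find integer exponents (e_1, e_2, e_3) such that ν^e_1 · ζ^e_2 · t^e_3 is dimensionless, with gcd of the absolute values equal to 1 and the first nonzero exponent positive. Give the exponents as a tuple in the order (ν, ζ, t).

L: e_1·(2) + e_2·(-1) + e_3·(0) = 0
T: e_1·(-1) + e_2·(-1) + e_3·(1) = 0
Solving this homogeneous linear system for the smallest-integer solution (first nonzero entry positive) gives (1, 2, 3).

(1, 2, 3)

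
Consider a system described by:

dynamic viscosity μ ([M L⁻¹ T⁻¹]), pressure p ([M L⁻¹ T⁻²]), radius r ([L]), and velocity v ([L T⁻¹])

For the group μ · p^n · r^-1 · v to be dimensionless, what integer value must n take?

-1

Balance the M exponent: (1)·n from p, plus (1) − (0) + (0) = 1 from the rest, must sum to zero.
n + 1 = 0, so n = -1.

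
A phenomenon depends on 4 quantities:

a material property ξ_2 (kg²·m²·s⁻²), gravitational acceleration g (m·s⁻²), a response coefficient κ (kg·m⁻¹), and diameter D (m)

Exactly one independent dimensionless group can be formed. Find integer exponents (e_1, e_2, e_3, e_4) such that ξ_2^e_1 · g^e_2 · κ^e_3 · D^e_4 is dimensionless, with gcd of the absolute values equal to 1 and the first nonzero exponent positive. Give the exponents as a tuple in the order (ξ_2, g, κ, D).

(1, -1, -2, -3)

M: e_1·(2) + e_2·(0) + e_3·(1) + e_4·(0) = 0
L: e_1·(2) + e_2·(1) + e_3·(-1) + e_4·(1) = 0
T: e_1·(-2) + e_2·(-2) + e_3·(0) + e_4·(0) = 0
Solving this homogeneous linear system for the smallest-integer solution (first nonzero entry positive) gives (1, -1, -2, -3).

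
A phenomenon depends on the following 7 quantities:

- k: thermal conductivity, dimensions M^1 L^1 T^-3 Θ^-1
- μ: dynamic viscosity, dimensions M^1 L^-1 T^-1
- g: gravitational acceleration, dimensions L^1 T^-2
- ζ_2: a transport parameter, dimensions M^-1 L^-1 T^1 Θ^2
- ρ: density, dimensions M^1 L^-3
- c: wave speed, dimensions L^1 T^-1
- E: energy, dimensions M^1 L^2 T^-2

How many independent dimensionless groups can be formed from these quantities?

3

There are 7 variables and 4 base dimensions (M, L, T, Θ).
The dimension matrix has rank 4.
Independent dimensionless groups: 7 − 4 = 3.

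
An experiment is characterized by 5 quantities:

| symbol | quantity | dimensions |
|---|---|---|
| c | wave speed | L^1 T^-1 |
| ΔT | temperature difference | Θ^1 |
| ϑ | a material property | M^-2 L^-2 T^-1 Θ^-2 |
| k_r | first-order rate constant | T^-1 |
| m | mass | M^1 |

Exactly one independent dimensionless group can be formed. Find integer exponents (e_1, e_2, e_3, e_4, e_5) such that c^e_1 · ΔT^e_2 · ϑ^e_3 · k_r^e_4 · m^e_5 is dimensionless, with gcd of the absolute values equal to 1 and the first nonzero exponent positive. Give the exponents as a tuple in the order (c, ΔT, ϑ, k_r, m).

(2, 2, 1, -3, 2)

M: e_1·(0) + e_2·(0) + e_3·(-2) + e_4·(0) + e_5·(1) = 0
L: e_1·(1) + e_2·(0) + e_3·(-2) + e_4·(0) + e_5·(0) = 0
T: e_1·(-1) + e_2·(0) + e_3·(-1) + e_4·(-1) + e_5·(0) = 0
Θ: e_1·(0) + e_2·(1) + e_3·(-2) + e_4·(0) + e_5·(0) = 0
Solving this homogeneous linear system for the smallest-integer solution (first nonzero entry positive) gives (2, 2, 1, -3, 2).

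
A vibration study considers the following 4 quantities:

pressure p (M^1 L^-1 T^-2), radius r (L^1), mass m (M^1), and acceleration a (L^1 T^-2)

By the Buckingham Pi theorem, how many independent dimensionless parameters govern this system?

1

There are 4 variables and 3 base dimensions (M, L, T).
The dimension matrix has rank 3.
Independent dimensionless groups: 4 − 3 = 1.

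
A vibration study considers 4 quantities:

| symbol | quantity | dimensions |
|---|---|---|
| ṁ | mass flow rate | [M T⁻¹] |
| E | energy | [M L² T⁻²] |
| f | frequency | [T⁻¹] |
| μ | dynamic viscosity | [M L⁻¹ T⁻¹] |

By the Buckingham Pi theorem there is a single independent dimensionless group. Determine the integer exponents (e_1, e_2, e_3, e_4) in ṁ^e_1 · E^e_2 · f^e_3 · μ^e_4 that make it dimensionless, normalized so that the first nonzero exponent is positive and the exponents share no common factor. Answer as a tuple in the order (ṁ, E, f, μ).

(3, -1, 1, -2)

M: e_1·(1) + e_2·(1) + e_3·(0) + e_4·(1) = 0
L: e_1·(0) + e_2·(2) + e_3·(0) + e_4·(-1) = 0
T: e_1·(-1) + e_2·(-2) + e_3·(-1) + e_4·(-1) = 0
Solving this homogeneous linear system for the smallest-integer solution (first nonzero entry positive) gives (3, -1, 1, -2).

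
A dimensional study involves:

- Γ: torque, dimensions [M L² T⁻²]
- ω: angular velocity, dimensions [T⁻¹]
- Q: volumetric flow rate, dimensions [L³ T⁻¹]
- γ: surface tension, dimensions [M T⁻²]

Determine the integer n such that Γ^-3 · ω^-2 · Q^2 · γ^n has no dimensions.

Balance the M exponent: (1)·n from γ, plus −3·(1) − 2·(0) + 2·(0) = -3 from the rest, must sum to zero.
n − 3 = 0, so n = 3.

3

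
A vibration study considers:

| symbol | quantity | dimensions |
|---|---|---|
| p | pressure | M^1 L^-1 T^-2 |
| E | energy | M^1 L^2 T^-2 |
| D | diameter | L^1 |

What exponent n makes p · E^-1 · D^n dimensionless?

3

Balance the L exponent: (1)·n from D, plus (-1) − (2) = -3 from the rest, must sum to zero.
n − 3 = 0, so n = 3.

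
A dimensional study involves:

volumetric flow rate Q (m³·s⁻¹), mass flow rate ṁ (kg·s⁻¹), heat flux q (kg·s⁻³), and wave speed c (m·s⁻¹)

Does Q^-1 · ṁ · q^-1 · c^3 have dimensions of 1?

Sum the exponent of each base dimension across the product:
  M: −[Q]_M + [ṁ]_M − [q]_M + 3·[c]_M = −(0) + (1) − (1) + 3·(0) = 0
  L: −[Q]_L + [ṁ]_L − [q]_L + 3·[c]_L = −(3) + (0) − (0) + 3·(1) = 0
  T: −[Q]_T + [ṁ]_T − [q]_T + 3·[c]_T = −(-1) + (-1) − (-3) + 3·(-1) = 0
All base exponents vanish — dimensionless.

yes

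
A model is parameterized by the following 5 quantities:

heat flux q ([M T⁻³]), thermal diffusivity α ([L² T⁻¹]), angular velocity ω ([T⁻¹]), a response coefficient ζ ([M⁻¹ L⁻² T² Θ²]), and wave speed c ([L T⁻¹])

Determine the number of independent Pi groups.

1

There are 5 variables and 4 base dimensions (M, L, T, Θ).
The dimension matrix has rank 4.
Independent dimensionless groups: 5 − 4 = 1.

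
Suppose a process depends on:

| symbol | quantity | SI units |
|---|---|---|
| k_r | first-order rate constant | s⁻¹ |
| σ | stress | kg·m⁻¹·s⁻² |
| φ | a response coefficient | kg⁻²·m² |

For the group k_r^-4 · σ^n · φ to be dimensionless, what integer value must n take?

2

Balance the M exponent: (1)·n from σ, plus −4·(0) + (-2) = -2 from the rest, must sum to zero.
n − 2 = 0, so n = 2.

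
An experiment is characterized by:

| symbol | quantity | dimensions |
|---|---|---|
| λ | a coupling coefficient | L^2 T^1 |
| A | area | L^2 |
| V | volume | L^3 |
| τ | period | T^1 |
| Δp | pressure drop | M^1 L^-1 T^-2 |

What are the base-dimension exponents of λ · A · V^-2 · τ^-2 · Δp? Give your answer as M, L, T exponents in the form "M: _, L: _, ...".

M: 1, L: -3, T: -3

Collect each base-dimension exponent across the product:
  M: (0) + (0) − 2·(0) − 2·(0) + (1) = 1
  L: (2) + (2) − 2·(3) − 2·(0) + (-1) = -3
  T: (1) + (0) − 2·(0) − 2·(1) + (-2) = -3
So the dimensions are [M L⁻³ T⁻³].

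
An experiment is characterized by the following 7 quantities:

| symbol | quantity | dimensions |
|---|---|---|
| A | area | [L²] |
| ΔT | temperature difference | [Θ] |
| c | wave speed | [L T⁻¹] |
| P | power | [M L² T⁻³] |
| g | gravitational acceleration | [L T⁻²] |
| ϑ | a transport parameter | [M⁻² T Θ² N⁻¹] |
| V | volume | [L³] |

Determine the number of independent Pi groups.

2

There are 7 variables and 5 base dimensions (M, L, T, Θ, N).
The dimension matrix has rank 5.
Independent dimensionless groups: 7 − 5 = 2.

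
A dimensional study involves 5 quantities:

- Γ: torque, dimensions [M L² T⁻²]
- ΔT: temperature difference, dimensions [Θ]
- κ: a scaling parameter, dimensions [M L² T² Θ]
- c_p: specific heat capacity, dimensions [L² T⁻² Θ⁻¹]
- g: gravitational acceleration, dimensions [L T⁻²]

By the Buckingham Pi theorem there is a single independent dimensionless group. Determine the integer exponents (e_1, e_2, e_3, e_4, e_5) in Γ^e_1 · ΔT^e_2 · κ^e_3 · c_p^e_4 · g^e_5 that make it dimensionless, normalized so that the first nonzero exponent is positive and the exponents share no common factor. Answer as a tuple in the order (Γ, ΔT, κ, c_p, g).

(1, 3, -1, 2, -4)

M: e_1·(1) + e_2·(0) + e_3·(1) + e_4·(0) + e_5·(0) = 0
L: e_1·(2) + e_2·(0) + e_3·(2) + e_4·(2) + e_5·(1) = 0
T: e_1·(-2) + e_2·(0) + e_3·(2) + e_4·(-2) + e_5·(-2) = 0
Θ: e_1·(0) + e_2·(1) + e_3·(1) + e_4·(-1) + e_5·(0) = 0
Solving this homogeneous linear system for the smallest-integer solution (first nonzero entry positive) gives (1, 3, -1, 2, -4).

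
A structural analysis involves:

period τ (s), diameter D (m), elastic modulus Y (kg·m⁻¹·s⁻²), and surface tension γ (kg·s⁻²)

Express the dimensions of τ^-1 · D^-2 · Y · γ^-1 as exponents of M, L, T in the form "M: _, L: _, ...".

M: 0, L: -3, T: -1

Collect each base-dimension exponent across the product:
  M: −(0) − 2·(0) + (1) − (1) = 0
  L: −(0) − 2·(1) + (-1) − (0) = -3
  T: −(1) − 2·(0) + (-2) − (-2) = -1
So the dimensions are [L⁻³ T⁻¹].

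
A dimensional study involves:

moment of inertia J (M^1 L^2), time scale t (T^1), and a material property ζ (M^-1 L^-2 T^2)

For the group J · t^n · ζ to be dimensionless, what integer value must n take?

Balance the T exponent: (1)·n from t, plus (0) + (2) = 2 from the rest, must sum to zero.
n + 2 = 0, so n = -2.

-2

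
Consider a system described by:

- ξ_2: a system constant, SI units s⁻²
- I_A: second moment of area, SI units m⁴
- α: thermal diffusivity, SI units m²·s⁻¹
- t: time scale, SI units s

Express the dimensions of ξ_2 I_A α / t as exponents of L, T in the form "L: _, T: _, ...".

L: 6, T: -4

Collect each base-dimension exponent across the product:
  L: (0) + (4) + (2) − (0) = 6
  T: (-2) + (0) + (-1) − (1) = -4
So the dimensions are [L⁶ T⁻⁴].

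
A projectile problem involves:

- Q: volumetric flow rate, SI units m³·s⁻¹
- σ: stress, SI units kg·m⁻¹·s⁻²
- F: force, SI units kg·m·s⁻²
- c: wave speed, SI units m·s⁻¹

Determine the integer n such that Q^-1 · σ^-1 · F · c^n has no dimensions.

1

Balance the L exponent: (1)·n from c, plus −(3) − (-1) + (1) = -1 from the rest, must sum to zero.
n − 1 = 0, so n = 1.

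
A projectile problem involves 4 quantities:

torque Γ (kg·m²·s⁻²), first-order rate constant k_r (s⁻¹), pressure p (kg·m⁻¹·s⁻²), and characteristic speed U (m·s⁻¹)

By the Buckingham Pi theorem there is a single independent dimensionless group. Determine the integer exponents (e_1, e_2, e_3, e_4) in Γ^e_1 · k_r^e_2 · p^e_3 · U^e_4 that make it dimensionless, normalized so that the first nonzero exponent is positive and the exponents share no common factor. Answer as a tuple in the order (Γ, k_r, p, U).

M: e_1·(1) + e_2·(0) + e_3·(1) + e_4·(0) = 0
L: e_1·(2) + e_2·(0) + e_3·(-1) + e_4·(1) = 0
T: e_1·(-2) + e_2·(-1) + e_3·(-2) + e_4·(-1) = 0
Solving this homogeneous linear system for the smallest-integer solution (first nonzero entry positive) gives (1, 3, -1, -3).

(1, 3, -1, -3)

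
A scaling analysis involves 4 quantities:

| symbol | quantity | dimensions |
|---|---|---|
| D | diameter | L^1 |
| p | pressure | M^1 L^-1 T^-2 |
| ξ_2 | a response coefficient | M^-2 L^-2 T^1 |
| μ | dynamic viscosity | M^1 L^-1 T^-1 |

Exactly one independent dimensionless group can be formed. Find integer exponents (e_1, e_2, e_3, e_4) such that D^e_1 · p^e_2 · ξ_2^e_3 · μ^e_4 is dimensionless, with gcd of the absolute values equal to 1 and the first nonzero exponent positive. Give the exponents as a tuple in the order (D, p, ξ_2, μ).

(4, -1, 1, 3)

M: e_1·(0) + e_2·(1) + e_3·(-2) + e_4·(1) = 0
L: e_1·(1) + e_2·(-1) + e_3·(-2) + e_4·(-1) = 0
T: e_1·(0) + e_2·(-2) + e_3·(1) + e_4·(-1) = 0
Solving this homogeneous linear system for the smallest-integer solution (first nonzero entry positive) gives (4, -1, 1, 3).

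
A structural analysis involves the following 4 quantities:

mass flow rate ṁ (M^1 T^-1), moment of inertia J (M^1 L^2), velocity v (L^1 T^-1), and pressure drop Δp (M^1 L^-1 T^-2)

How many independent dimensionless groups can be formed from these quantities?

There are 4 variables and 3 base dimensions (M, L, T).
The dimension matrix has rank 3.
Independent dimensionless groups: 4 − 3 = 1.

1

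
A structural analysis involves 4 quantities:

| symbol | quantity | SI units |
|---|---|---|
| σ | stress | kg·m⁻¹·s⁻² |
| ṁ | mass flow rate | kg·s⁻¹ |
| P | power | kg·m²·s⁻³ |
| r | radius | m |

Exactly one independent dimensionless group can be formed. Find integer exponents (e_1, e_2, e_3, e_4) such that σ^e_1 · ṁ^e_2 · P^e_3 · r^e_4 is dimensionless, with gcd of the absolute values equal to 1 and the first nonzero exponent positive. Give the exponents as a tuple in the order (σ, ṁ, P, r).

M: e_1·(1) + e_2·(1) + e_3·(1) + e_4·(0) = 0
L: e_1·(-1) + e_2·(0) + e_3·(2) + e_4·(1) = 0
T: e_1·(-2) + e_2·(-1) + e_3·(-3) + e_4·(0) = 0
Solving this homogeneous linear system for the smallest-integer solution (first nonzero entry positive) gives (2, -1, -1, 4).

(2, -1, -1, 4)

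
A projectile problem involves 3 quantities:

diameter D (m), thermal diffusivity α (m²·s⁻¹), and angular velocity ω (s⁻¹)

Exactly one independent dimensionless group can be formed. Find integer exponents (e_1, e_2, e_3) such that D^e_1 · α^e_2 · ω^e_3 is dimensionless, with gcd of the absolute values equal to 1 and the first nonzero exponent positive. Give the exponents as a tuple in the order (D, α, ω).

L: e_1·(1) + e_2·(2) + e_3·(0) = 0
T: e_1·(0) + e_2·(-1) + e_3·(-1) = 0
Solving this homogeneous linear system for the smallest-integer solution (first nonzero entry positive) gives (2, -1, 1).

(2, -1, 1)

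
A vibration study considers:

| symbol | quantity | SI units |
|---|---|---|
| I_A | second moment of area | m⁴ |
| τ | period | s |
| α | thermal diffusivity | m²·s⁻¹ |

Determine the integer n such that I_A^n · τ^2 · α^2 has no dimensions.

Balance the L exponent: (4)·n from I_A, plus 2·(0) + 2·(2) = 4 from the rest, must sum to zero.
4n + 4 = 0, so n = -1.

-1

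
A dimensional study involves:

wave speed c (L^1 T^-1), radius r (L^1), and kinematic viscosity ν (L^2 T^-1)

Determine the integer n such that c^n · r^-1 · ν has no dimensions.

-1

Balance the L exponent: (1)·n from c, plus −(1) + (2) = 1 from the rest, must sum to zero.
n + 1 = 0, so n = -1.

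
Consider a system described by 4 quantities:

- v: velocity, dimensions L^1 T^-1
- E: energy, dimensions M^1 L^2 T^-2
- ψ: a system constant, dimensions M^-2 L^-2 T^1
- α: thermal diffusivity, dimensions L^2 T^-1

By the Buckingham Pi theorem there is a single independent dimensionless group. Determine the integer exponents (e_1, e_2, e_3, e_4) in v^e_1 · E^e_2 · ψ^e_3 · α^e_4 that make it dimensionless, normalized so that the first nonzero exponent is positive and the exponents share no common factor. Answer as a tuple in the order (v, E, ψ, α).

(4, -2, -1, -1)

M: e_1·(0) + e_2·(1) + e_3·(-2) + e_4·(0) = 0
L: e_1·(1) + e_2·(2) + e_3·(-2) + e_4·(2) = 0
T: e_1·(-1) + e_2·(-2) + e_3·(1) + e_4·(-1) = 0
Solving this homogeneous linear system for the smallest-integer solution (first nonzero entry positive) gives (4, -2, -1, -1).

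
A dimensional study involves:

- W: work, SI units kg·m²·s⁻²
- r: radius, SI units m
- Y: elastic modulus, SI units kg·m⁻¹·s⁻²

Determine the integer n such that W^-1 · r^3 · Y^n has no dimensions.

1

Balance the M exponent: (1)·n from Y, plus −(1) + 3·(0) = -1 from the rest, must sum to zero.
n − 1 = 0, so n = 1.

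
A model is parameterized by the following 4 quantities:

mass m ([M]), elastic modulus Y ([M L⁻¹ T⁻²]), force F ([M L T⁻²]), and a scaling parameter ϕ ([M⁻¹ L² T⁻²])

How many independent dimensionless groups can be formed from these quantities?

There are 4 variables and 3 base dimensions (M, L, T).
The dimension matrix has rank 3.
Independent dimensionless groups: 4 − 3 = 1.

1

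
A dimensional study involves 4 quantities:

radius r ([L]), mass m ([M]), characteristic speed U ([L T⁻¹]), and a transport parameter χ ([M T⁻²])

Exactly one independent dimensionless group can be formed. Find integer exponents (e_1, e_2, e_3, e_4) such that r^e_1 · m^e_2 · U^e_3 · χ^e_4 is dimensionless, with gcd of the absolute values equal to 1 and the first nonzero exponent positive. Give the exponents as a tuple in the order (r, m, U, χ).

(2, -1, -2, 1)

M: e_1·(0) + e_2·(1) + e_3·(0) + e_4·(1) = 0
L: e_1·(1) + e_2·(0) + e_3·(1) + e_4·(0) = 0
T: e_1·(0) + e_2·(0) + e_3·(-1) + e_4·(-2) = 0
Solving this homogeneous linear system for the smallest-integer solution (first nonzero entry positive) gives (2, -1, -2, 1).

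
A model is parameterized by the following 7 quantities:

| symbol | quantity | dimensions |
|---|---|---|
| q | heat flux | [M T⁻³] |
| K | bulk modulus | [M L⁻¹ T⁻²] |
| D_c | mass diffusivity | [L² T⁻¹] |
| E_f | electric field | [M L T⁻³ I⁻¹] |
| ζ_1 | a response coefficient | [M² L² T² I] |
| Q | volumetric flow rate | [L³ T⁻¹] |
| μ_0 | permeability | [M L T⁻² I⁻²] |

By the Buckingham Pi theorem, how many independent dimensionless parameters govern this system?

There are 7 variables and 4 base dimensions (M, L, T, I).
The dimension matrix has rank 4.
Independent dimensionless groups: 7 − 4 = 3.

3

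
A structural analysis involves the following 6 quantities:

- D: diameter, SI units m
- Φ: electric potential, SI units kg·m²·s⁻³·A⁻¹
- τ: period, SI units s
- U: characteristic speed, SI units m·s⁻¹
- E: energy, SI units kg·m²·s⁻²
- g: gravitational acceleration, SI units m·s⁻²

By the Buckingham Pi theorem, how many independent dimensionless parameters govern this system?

There are 6 variables and 4 base dimensions (M, L, T, I).
The dimension matrix has rank 4.
Independent dimensionless groups: 6 − 4 = 2.

2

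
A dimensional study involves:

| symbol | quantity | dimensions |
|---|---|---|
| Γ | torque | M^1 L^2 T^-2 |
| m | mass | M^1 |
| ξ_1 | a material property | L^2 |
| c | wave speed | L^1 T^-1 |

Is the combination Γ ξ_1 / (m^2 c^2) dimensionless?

Sum the exponent of each base dimension across the product:
  M: [Γ]_M − 2·[m]_M + [ξ_1]_M − 2·[c]_M = (1) − 2·(1) + (0) − 2·(0) = -1
  L: [Γ]_L − 2·[m]_L + [ξ_1]_L − 2·[c]_L = (2) − 2·(0) + (2) − 2·(1) = 2
  T: [Γ]_T − 2·[m]_T + [ξ_1]_T − 2·[c]_T = (-2) − 2·(0) + (0) − 2·(-1) = 0
Net dimensions [M⁻¹ L²] ≠ [1] — not dimensionless.

no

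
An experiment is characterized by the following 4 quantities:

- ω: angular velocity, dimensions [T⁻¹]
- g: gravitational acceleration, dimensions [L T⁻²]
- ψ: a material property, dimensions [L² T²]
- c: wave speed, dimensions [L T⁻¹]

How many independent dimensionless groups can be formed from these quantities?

2

There are 4 variables and 2 base dimensions (L, T).
The dimension matrix has rank 2.
Independent dimensionless groups: 4 − 2 = 2.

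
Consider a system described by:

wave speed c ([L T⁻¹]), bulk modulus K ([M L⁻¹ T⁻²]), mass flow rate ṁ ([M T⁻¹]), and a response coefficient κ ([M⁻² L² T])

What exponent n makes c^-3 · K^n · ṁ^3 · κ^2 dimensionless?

Balance the M exponent: (1)·n from K, plus −3·(0) + 3·(1) + 2·(-2) = -1 from the rest, must sum to zero.
n − 1 = 0, so n = 1.

1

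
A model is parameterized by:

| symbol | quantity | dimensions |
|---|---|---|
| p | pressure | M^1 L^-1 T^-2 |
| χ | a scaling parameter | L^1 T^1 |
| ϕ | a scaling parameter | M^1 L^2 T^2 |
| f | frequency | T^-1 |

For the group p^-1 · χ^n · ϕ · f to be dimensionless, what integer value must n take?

Balance the L exponent: (1)·n from χ, plus −(-1) + (2) + (0) = 3 from the rest, must sum to zero.
n + 3 = 0, so n = -3.

-3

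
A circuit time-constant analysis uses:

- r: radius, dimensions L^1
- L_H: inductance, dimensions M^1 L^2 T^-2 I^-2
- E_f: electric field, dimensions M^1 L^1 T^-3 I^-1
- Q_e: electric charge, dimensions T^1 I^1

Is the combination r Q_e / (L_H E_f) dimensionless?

no

Sum the exponent of each base dimension across the product:
  M: [r]_M − [L_H]_M − [E_f]_M + [Q_e]_M = (0) − (1) − (1) + (0) = -2
  L: [r]_L − [L_H]_L − [E_f]_L + [Q_e]_L = (1) − (2) − (1) + (0) = -2
  T: [r]_T − [L_H]_T − [E_f]_T + [Q_e]_T = (0) − (-2) − (-3) + (1) = 6
  I: [r]_I − [L_H]_I − [E_f]_I + [Q_e]_I = (0) − (-2) − (-1) + (1) = 4
Net dimensions [M⁻² L⁻² T⁶ I⁴] ≠ [1] — not dimensionless.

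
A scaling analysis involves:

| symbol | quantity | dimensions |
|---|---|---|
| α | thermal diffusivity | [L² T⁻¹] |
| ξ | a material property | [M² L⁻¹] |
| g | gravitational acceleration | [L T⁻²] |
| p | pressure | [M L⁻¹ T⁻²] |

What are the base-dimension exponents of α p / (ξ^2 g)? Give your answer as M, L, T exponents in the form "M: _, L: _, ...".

Collect each base-dimension exponent across the product:
  M: (0) − 2·(2) − (0) + (1) = -3
  L: (2) − 2·(-1) − (1) + (-1) = 2
  T: (-1) − 2·(0) − (-2) + (-2) = -1
So the dimensions are [M⁻³ L² T⁻¹].

M: -3, L: 2, T: -1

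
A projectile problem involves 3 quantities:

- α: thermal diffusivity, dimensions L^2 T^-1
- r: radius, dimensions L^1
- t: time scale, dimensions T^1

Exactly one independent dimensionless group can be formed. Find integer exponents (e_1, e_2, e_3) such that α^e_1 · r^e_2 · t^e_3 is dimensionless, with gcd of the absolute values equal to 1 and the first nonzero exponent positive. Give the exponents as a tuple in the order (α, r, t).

L: e_1·(2) + e_2·(1) + e_3·(0) = 0
T: e_1·(-1) + e_2·(0) + e_3·(1) = 0
Solving this homogeneous linear system for the smallest-integer solution (first nonzero entry positive) gives (1, -2, 1).

(1, -2, 1)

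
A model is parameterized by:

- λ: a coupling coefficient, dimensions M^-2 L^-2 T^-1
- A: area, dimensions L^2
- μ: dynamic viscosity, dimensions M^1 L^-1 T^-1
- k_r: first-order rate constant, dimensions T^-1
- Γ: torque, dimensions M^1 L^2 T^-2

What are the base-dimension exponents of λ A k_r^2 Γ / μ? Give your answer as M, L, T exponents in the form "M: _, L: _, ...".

Collect each base-dimension exponent across the product:
  M: (-2) + (0) − (1) + 2·(0) + (1) = -2
  L: (-2) + (2) − (-1) + 2·(0) + (2) = 3
  T: (-1) + (0) − (-1) + 2·(-1) + (-2) = -4
So the dimensions are [M⁻² L³ T⁻⁴].

M: -2, L: 3, T: -4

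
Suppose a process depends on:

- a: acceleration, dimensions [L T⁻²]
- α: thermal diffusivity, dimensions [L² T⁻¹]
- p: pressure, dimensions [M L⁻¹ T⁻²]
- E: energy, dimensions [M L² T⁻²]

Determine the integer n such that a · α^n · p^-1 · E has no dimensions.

-2

Balance the L exponent: (2)·n from α, plus (1) − (-1) + (2) = 4 from the rest, must sum to zero.
2n + 4 = 0, so n = -2.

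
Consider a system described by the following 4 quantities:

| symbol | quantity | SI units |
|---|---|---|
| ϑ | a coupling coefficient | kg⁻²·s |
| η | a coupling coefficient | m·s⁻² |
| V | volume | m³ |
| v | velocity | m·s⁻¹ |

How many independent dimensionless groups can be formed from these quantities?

There are 4 variables and 3 base dimensions (M, L, T).
The dimension matrix has rank 3.
Independent dimensionless groups: 4 − 3 = 1.

1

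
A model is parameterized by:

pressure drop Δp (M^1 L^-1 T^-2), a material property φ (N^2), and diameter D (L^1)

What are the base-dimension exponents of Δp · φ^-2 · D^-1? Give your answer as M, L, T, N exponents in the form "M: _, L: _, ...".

M: 1, L: -2, T: -2, N: -4

Collect each base-dimension exponent across the product:
  M: (1) − 2·(0) − (0) = 1
  L: (-1) − 2·(0) − (1) = -2
  T: (-2) − 2·(0) − (0) = -2
  N: (0) − 2·(2) − (0) = -4
So the dimensions are [M L⁻² T⁻² N⁻⁴].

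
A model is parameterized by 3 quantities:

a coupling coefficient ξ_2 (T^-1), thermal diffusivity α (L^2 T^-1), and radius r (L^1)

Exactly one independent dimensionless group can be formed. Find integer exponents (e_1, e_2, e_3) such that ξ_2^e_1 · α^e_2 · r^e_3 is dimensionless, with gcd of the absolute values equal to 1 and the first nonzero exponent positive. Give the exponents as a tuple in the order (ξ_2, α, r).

(1, -1, 2)

L: e_1·(0) + e_2·(2) + e_3·(1) = 0
T: e_1·(-1) + e_2·(-1) + e_3·(0) = 0
Solving this homogeneous linear system for the smallest-integer solution (first nonzero entry positive) gives (1, -1, 2).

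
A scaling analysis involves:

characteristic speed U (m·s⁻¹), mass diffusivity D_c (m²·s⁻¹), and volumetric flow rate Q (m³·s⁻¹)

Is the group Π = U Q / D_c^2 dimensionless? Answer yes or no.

yes

Sum the exponent of each base dimension across the product:
  M: [U]_M − 2·[D_c]_M + [Q]_M = (0) − 2·(0) + (0) = 0
  L: [U]_L − 2·[D_c]_L + [Q]_L = (1) − 2·(2) + (3) = 0
  T: [U]_T − 2·[D_c]_T + [Q]_T = (-1) − 2·(-1) + (-1) = 0
  Θ: [U]_Θ − 2·[D_c]_Θ + [Q]_Θ = (0) − 2·(0) + (0) = 0
All base exponents vanish — dimensionless.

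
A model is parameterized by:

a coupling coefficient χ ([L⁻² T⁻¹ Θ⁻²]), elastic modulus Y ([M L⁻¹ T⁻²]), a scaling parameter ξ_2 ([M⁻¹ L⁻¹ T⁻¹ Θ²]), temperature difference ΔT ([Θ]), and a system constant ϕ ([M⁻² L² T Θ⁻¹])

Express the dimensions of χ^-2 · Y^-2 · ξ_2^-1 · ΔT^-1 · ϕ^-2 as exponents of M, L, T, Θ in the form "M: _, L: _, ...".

M: 3, L: 3, T: 5, Θ: 3

Collect each base-dimension exponent across the product:
  M: −2·(0) − 2·(1) − (-1) − (0) − 2·(-2) = 3
  L: −2·(-2) − 2·(-1) − (-1) − (0) − 2·(2) = 3
  T: −2·(-1) − 2·(-2) − (-1) − (0) − 2·(1) = 5
  Θ: −2·(-2) − 2·(0) − (2) − (1) − 2·(-1) = 3
So the dimensions are [M³ L³ T⁵ Θ³].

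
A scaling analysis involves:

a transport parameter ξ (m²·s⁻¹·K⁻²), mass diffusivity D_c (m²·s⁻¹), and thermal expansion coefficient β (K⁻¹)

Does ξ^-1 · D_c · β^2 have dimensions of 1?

yes

Sum the exponent of each base dimension across the product:
  M: −[ξ]_M + [D_c]_M + 2·[β]_M = −(0) + (0) + 2·(0) = 0
  L: −[ξ]_L + [D_c]_L + 2·[β]_L = −(2) + (2) + 2·(0) = 0
  T: −[ξ]_T + [D_c]_T + 2·[β]_T = −(-1) + (-1) + 2·(0) = 0
  Θ: −[ξ]_Θ + [D_c]_Θ + 2·[β]_Θ = −(-2) + (0) + 2·(-1) = 0
All base exponents vanish — dimensionless.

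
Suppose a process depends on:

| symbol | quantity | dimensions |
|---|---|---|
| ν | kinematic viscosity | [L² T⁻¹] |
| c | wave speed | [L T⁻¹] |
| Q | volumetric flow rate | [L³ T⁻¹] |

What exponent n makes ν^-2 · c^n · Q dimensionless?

1

Balance the L exponent: (1)·n from c, plus −2·(2) + (3) = -1 from the rest, must sum to zero.
n − 1 = 0, so n = 1.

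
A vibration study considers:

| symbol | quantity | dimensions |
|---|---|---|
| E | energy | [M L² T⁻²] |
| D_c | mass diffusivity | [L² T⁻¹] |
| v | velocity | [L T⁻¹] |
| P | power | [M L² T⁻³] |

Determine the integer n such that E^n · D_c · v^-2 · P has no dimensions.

Balance the M exponent: (1)·n from E, plus (0) − 2·(0) + (1) = 1 from the rest, must sum to zero.
n + 1 = 0, so n = -1.

-1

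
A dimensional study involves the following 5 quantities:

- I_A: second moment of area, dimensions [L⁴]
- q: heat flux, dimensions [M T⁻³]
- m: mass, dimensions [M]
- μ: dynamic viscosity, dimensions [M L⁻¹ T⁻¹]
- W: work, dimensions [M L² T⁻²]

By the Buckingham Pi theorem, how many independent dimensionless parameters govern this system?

2

There are 5 variables and 3 base dimensions (M, L, T).
The dimension matrix has rank 3.
Independent dimensionless groups: 5 − 3 = 2.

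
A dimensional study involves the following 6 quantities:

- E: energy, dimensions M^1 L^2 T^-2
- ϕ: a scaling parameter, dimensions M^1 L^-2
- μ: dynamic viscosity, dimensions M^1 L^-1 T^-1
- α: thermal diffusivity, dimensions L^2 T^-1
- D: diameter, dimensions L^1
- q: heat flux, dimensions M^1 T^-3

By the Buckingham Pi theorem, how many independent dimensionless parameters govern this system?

There are 6 variables and 3 base dimensions (M, L, T).
The dimension matrix has rank 3.
Independent dimensionless groups: 6 − 3 = 3.

3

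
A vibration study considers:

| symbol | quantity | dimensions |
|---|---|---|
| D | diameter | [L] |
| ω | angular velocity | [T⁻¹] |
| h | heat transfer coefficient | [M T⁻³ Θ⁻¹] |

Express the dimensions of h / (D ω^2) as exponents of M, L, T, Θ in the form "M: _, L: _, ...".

Collect each base-dimension exponent across the product:
  M: −(0) − 2·(0) + (1) = 1
  L: −(1) − 2·(0) + (0) = -1
  T: −(0) − 2·(-1) + (-3) = -1
  Θ: −(0) − 2·(0) + (-1) = -1
So the dimensions are [M L⁻¹ T⁻¹ Θ⁻¹].

M: 1, L: -1, T: -1, Θ: -1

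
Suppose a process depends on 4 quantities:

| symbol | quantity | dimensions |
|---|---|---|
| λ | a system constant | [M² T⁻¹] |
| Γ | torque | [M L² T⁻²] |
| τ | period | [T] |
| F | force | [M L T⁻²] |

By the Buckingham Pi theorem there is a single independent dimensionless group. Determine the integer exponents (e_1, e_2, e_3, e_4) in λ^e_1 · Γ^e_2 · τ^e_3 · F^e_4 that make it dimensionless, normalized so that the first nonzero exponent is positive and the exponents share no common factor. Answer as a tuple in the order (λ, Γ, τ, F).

(1, 2, -3, -4)

M: e_1·(2) + e_2·(1) + e_3·(0) + e_4·(1) = 0
L: e_1·(0) + e_2·(2) + e_3·(0) + e_4·(1) = 0
T: e_1·(-1) + e_2·(-2) + e_3·(1) + e_4·(-2) = 0
Solving this homogeneous linear system for the smallest-integer solution (first nonzero entry positive) gives (1, 2, -3, -4).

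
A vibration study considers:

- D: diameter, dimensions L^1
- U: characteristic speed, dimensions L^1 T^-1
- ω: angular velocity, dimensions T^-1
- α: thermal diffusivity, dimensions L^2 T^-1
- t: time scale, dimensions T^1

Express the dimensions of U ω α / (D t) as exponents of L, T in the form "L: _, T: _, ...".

Collect each base-dimension exponent across the product:
  L: −(1) + (1) + (0) + (2) − (0) = 2
  T: −(0) + (-1) + (-1) + (-1) − (1) = -4
So the dimensions are [L² T⁻⁴].

L: 2, T: -4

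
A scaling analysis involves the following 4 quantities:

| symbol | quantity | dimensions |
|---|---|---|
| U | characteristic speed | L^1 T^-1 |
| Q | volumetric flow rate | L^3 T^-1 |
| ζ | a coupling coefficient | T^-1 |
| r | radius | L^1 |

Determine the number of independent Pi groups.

2

There are 4 variables and 2 base dimensions (L, T).
The dimension matrix has rank 2.
Independent dimensionless groups: 4 − 2 = 2.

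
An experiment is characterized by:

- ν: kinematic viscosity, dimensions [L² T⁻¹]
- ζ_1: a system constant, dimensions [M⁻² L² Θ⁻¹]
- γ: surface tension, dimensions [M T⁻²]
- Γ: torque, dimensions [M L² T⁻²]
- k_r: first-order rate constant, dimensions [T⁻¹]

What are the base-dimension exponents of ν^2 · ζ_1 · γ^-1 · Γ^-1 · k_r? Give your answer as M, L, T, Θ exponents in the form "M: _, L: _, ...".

Collect each base-dimension exponent across the product:
  M: 2·(0) + (-2) − (1) − (1) + (0) = -4
  L: 2·(2) + (2) − (0) − (2) + (0) = 4
  T: 2·(-1) + (0) − (-2) − (-2) + (-1) = 1
  Θ: 2·(0) + (-1) − (0) − (0) + (0) = -1
So the dimensions are [M⁻⁴ L⁴ T Θ⁻¹].

M: -4, L: 4, T: 1, Θ: -1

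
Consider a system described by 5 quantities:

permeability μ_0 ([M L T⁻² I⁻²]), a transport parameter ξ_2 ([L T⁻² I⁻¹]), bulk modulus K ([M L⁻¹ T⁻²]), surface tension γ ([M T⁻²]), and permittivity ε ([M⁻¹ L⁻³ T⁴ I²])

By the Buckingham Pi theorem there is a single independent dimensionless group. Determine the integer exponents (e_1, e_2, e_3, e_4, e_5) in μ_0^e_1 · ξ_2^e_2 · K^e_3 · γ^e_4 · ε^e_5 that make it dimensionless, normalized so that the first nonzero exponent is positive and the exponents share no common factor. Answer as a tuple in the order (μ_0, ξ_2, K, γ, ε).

M: e_1·(1) + e_2·(0) + e_3·(1) + e_4·(1) + e_5·(-1) = 0
L: e_1·(1) + e_2·(1) + e_3·(-1) + e_4·(0) + e_5·(-3) = 0
T: e_1·(-2) + e_2·(-2) + e_3·(-2) + e_4·(-2) + e_5·(4) = 0
I: e_1·(-2) + e_2·(-1) + e_3·(0) + e_4·(0) + e_5·(2) = 0
Solving this homogeneous linear system for the smallest-integer solution (first nonzero entry positive) gives (1, 2, -3, 4, 2).

(1, 2, -3, 4, 2)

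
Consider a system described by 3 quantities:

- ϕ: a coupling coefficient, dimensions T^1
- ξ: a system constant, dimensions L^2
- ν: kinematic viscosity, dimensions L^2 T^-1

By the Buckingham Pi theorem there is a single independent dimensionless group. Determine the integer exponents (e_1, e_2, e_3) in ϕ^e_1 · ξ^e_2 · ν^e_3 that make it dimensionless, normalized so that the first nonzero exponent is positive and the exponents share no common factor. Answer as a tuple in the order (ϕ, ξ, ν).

(1, -1, 1)

L: e_1·(0) + e_2·(2) + e_3·(2) = 0
T: e_1·(1) + e_2·(0) + e_3·(-1) = 0
Solving this homogeneous linear system for the smallest-integer solution (first nonzero entry positive) gives (1, -1, 1).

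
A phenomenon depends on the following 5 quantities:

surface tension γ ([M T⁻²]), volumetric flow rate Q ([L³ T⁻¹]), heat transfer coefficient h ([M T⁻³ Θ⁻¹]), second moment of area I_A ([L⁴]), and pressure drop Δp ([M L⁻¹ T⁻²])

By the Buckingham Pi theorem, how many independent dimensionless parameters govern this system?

1

There are 5 variables and 4 base dimensions (M, L, T, Θ).
The dimension matrix has rank 4.
Independent dimensionless groups: 5 − 4 = 1.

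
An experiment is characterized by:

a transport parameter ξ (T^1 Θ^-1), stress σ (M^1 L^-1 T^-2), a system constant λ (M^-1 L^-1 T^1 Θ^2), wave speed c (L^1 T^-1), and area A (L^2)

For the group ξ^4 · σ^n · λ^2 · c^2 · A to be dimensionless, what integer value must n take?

Balance the M exponent: (1)·n from σ, plus 4·(0) + 2·(-1) + 2·(0) + (0) = -2 from the rest, must sum to zero.
n − 2 = 0, so n = 2.

2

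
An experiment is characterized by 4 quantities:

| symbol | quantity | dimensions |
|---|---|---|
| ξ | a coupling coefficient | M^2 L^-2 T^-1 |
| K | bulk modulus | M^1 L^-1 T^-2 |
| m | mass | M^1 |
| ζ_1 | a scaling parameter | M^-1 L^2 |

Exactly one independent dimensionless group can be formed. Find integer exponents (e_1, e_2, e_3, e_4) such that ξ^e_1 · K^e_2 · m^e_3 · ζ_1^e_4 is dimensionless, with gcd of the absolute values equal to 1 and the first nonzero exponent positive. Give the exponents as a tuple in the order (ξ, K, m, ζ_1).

M: e_1·(2) + e_2·(1) + e_3·(1) + e_4·(-1) = 0
L: e_1·(-2) + e_2·(-1) + e_3·(0) + e_4·(2) = 0
T: e_1·(-1) + e_2·(-2) + e_3·(0) + e_4·(0) = 0
Solving this homogeneous linear system for the smallest-integer solution (first nonzero entry positive) gives (4, -2, -3, 3).

(4, -2, -3, 3)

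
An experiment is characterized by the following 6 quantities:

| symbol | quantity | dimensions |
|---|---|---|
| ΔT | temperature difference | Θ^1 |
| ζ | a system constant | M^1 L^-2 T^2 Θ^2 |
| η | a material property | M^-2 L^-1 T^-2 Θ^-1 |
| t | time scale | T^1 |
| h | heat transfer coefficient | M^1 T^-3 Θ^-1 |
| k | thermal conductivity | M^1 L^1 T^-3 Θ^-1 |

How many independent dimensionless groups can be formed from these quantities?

2

There are 6 variables and 4 base dimensions (M, L, T, Θ).
The dimension matrix has rank 4.
Independent dimensionless groups: 6 − 4 = 2.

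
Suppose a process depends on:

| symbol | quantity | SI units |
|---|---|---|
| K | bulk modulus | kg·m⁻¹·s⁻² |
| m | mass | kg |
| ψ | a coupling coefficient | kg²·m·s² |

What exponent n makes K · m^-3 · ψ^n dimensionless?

1

Balance the M exponent: (2)·n from ψ, plus (1) − 3·(1) = -2 from the rest, must sum to zero.
2n − 2 = 0, so n = 1.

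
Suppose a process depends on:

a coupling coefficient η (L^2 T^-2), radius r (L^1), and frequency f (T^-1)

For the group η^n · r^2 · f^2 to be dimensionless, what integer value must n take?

Balance the L exponent: (2)·n from η, plus 2·(1) + 2·(0) = 2 from the rest, must sum to zero.
2n + 2 = 0, so n = -1.

-1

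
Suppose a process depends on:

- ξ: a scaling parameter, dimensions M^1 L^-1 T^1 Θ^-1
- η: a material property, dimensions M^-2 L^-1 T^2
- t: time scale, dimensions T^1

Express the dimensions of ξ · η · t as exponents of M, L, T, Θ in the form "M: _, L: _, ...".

Collect each base-dimension exponent across the product:
  M: (1) + (-2) + (0) = -1
  L: (-1) + (-1) + (0) = -2
  T: (1) + (2) + (1) = 4
  Θ: (-1) + (0) + (0) = -1
So the dimensions are [M⁻¹ L⁻² T⁴ Θ⁻¹].

M: -1, L: -2, T: 4, Θ: -1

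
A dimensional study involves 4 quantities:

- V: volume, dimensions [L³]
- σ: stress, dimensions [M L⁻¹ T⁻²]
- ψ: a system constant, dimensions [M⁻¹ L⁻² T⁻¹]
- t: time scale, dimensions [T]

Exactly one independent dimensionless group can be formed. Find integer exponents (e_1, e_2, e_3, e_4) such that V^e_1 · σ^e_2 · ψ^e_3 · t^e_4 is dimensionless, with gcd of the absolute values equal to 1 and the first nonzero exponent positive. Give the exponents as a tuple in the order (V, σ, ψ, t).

(1, 1, 1, 3)

M: e_1·(0) + e_2·(1) + e_3·(-1) + e_4·(0) = 0
L: e_1·(3) + e_2·(-1) + e_3·(-2) + e_4·(0) = 0
T: e_1·(0) + e_2·(-2) + e_3·(-1) + e_4·(1) = 0
Solving this homogeneous linear system for the smallest-integer solution (first nonzero entry positive) gives (1, 1, 1, 3).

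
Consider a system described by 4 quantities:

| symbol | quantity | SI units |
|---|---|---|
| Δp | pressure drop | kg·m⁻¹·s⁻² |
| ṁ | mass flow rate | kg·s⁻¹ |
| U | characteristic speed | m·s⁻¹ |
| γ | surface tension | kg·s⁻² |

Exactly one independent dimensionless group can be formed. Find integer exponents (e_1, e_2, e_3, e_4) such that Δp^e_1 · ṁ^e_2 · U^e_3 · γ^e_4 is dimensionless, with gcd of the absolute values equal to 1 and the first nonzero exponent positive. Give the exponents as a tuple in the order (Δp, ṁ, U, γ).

M: e_1·(1) + e_2·(1) + e_3·(0) + e_4·(1) = 0
L: e_1·(-1) + e_2·(0) + e_3·(1) + e_4·(0) = 0
T: e_1·(-2) + e_2·(-1) + e_3·(-1) + e_4·(-2) = 0
Solving this homogeneous linear system for the smallest-integer solution (first nonzero entry positive) gives (1, 1, 1, -2).

(1, 1, 1, -2)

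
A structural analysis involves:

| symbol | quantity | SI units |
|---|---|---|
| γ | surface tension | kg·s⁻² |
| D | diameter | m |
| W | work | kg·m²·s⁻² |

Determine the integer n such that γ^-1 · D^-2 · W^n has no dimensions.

1

Balance the M exponent: (1)·n from W, plus −(1) − 2·(0) = -1 from the rest, must sum to zero.
n − 1 = 0, so n = 1.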